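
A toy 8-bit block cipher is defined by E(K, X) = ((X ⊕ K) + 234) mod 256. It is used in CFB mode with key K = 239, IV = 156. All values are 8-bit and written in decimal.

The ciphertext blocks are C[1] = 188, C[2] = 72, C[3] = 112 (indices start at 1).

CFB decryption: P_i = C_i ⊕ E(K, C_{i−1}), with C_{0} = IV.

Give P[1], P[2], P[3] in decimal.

P[1]: E(K, 156) = 93; 188 ⊕ 93 = 225.
P[2]: E(K, 188) = 61; 72 ⊕ 61 = 117.
P[3]: E(K, 72) = 145; 112 ⊕ 145 = 225.

P[1] = 225, P[2] = 117, P[3] = 225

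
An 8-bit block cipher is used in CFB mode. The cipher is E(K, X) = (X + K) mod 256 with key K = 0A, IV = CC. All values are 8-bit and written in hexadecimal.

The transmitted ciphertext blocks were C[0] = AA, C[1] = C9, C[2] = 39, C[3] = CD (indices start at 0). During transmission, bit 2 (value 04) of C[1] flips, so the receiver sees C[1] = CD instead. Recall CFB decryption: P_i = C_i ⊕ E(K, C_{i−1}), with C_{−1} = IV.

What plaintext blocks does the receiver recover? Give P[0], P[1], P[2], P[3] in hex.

Only C[1] changed, to CD. In CFB, a change in C_i flips the same bit in P_i and garbles P_{i+1}. Decrypting the received ciphertext:
P[0]: E(K, CC) = D6; AA ⊕ D6 = 7C.
P[1]: E(K, AA) = B4; CD ⊕ B4 = 79.
P[2]: E(K, CD) = D7; 39 ⊕ D7 = EE.
P[3]: E(K, 39) = 43; CD ⊕ 43 = 8E.
Blocks that differ from the original plaintext: P[1], P[2].

P[0] = 7C, P[1] = 79, P[2] = EE, P[3] = 8E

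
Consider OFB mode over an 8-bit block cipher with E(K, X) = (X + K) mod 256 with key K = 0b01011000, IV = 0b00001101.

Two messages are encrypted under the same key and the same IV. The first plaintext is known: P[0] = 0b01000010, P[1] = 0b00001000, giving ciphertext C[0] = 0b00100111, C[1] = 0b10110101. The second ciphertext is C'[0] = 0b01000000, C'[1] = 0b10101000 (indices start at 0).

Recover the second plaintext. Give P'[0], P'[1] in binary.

In OFB with a reused IV, both messages share the same keystream S_i, so C_i ⊕ C'_i = P_i ⊕ P'_i and thus P'_i = P_i ⊕ C_i ⊕ C'_i.
P'[0]: 0b01000010 ⊕ 0b00100111 ⊕ 0b01000000 = 0b00100101.
P'[1]: 0b00001000 ⊕ 0b10110101 ⊕ 0b10101000 = 0b00010101.

P'[0] = 0b00100101, P'[1] = 0b00010101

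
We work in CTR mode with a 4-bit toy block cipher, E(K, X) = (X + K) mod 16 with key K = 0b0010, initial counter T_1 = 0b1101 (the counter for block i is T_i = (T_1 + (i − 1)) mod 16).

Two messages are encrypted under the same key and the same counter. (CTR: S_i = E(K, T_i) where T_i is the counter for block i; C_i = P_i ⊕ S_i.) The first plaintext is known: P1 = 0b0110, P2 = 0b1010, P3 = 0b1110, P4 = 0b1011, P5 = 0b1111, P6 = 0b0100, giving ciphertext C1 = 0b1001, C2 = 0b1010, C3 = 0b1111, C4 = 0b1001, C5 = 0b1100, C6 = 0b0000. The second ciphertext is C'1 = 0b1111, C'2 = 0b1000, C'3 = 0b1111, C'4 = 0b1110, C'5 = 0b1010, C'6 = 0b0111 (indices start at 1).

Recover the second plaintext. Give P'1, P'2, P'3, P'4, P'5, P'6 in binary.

P'1 = 0b0000, P'2 = 0b1000, P'3 = 0b1110, P'4 = 0b1100, P'5 = 0b1001, P'6 = 0b0011

In CTR with a reused counter, both messages share the same keystream S_i, so C_i ⊕ C'_i = P_i ⊕ P'_i and thus P'_i = P_i ⊕ C_i ⊕ C'_i.
P'1: 0b0110 ⊕ 0b1001 ⊕ 0b1111 = 0b0000.
P'2: 0b1010 ⊕ 0b1010 ⊕ 0b1000 = 0b1000.
P'3: 0b1110 ⊕ 0b1111 ⊕ 0b1111 = 0b1110.
P'4: 0b1011 ⊕ 0b1001 ⊕ 0b1110 = 0b1100.
P'5: 0b1111 ⊕ 0b1100 ⊕ 0b1010 = 0b1001.
P'6: 0b0100 ⊕ 0b0000 ⊕ 0b0111 = 0b0011.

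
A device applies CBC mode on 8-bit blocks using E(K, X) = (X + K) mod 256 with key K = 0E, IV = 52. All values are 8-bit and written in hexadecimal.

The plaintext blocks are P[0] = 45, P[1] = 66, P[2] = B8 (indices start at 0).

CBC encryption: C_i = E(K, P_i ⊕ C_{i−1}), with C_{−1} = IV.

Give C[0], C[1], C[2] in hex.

C[0] = 25, C[1] = 51, C[2] = F7

C[0]: P[0] ⊕ 52 = 17; E(K, 17) = 25.
C[1]: P[1] ⊕ 25 = 43; E(K, 43) = 51.
C[2]: P[2] ⊕ 51 = E9; E(K, E9) = F7.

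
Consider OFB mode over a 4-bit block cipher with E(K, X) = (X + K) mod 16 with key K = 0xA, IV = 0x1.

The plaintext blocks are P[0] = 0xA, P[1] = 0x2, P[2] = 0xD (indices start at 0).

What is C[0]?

C[0] = 0x1

OFB encryption: S_i = E(K, S_{i−1}) with S_{−1} = IV; C_i = P_i ⊕ S_i.
C[0]: S = E(K, 0x1) = 0xB; 0xA ⊕ 0xB = 0x1.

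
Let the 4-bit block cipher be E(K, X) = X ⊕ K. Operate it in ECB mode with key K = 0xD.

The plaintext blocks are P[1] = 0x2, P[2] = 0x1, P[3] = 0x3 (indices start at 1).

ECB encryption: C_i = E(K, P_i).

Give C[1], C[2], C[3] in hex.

C[1] = 0xF, C[2] = 0xC, C[3] = 0xE

C[1]: E(K, 0x2) = 0xF.
C[2]: E(K, 0x1) = 0xC.
C[3]: E(K, 0x3) = 0xE.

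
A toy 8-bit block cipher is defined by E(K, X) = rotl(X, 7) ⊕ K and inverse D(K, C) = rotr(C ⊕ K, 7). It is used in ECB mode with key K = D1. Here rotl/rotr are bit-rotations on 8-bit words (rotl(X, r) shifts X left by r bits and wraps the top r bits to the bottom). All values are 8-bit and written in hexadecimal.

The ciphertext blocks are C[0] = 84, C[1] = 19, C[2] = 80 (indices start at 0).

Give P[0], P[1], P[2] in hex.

P[0] = AA, P[1] = 91, P[2] = A2

ECB decryption: P_i = D(K, C_i).
P[0]: D(K, 84) = AA.
P[1]: D(K, 19) = 91.
P[2]: D(K, 80) = A2.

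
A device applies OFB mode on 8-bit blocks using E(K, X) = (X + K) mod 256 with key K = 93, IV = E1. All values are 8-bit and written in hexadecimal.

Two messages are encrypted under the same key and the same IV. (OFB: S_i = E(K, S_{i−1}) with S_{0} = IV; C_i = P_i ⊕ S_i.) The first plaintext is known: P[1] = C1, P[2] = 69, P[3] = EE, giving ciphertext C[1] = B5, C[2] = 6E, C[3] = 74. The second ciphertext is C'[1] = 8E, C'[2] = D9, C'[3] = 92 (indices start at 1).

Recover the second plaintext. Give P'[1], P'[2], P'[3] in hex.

P'[1] = FA, P'[2] = DE, P'[3] = 08

In OFB with a reused IV, both messages share the same keystream S_i, so C_i ⊕ C'_i = P_i ⊕ P'_i and thus P'_i = P_i ⊕ C_i ⊕ C'_i.
P'[1]: C1 ⊕ B5 ⊕ 8E = FA.
P'[2]: 69 ⊕ 6E ⊕ D9 = DE.
P'[3]: EE ⊕ 74 ⊕ 92 = 08.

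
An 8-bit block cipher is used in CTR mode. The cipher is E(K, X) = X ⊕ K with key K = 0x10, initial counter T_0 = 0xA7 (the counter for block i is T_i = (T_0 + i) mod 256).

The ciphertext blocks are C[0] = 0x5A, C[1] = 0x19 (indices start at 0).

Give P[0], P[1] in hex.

CTR decryption: S_i = E(K, T_i) where T_i is the counter for block i; P_i = C_i ⊕ S_i.
P[0]: T = 0xA7, S = E(K, T) = 0xB7; 0x5A ⊕ 0xB7 = 0xED.
P[1]: T = 0xA8, S = E(K, T) = 0xB8; 0x19 ⊕ 0xB8 = 0xA1.

P[0] = 0xED, P[1] = 0xA1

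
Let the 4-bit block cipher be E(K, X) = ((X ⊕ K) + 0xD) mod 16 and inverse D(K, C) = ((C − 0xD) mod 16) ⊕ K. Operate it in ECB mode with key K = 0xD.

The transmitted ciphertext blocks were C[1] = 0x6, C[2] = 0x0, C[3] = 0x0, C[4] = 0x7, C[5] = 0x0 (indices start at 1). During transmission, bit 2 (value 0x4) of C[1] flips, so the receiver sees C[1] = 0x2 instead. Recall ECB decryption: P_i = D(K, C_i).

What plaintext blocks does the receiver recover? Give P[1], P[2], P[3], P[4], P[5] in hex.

P[1] = 0x8, P[2] = 0xE, P[3] = 0xE, P[4] = 0x7, P[5] = 0xE

Only C[1] changed, to 0x2. In ECB, a change in C_i affects only P_i. Decrypting the received ciphertext:
P[1]: D(K, 0x2) = 0x8.
P[2]: D(K, 0x0) = 0xE.
P[3]: D(K, 0x0) = 0xE.
P[4]: D(K, 0x7) = 0x7.
P[5]: D(K, 0x0) = 0xE.
Blocks that differ from the original plaintext: P[1].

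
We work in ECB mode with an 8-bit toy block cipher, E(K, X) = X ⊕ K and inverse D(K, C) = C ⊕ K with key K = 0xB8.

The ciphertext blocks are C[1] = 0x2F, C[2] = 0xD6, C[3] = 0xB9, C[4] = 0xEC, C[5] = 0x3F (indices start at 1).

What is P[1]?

P[1] = 0x97

ECB decryption: P_i = D(K, C_i).
P[1]: D(K, 0x2F) = 0x97.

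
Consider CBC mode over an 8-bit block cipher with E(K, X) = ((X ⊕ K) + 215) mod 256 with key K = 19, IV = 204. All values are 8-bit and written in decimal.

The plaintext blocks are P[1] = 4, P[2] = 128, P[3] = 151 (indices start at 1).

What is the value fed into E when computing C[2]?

50

CBC encryption: C_i = E(K, P_i ⊕ C_{i−1}), with C_{0} = IV.
C[1]: P[1] ⊕ 204 = 200; E(K, 200) = 178.
C[2]: P[2] ⊕ 178 = 50; E(K, 50) = 248.
So the input to E for block [2] is 50.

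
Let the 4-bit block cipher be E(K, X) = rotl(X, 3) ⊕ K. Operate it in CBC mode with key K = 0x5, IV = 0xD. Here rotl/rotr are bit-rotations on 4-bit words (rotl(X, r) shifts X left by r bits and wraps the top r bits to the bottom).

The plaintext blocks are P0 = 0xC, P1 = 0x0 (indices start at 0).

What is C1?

C1 = 0xB

CBC encryption: C_i = E(K, P_i ⊕ C_{i−1}), with C_{−1} = IV.
C0: P0 ⊕ 0xD = 0x1; E(K, 0x1) = 0xD.
C1: P1 ⊕ 0xD = 0xD; E(K, 0xD) = 0xB.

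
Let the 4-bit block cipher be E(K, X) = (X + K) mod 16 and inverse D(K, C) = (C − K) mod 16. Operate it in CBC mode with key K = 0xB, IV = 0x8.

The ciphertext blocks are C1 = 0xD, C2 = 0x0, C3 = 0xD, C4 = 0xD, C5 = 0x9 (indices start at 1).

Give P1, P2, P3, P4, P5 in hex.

P1 = 0xA, P2 = 0x8, P3 = 0x2, P4 = 0xF, P5 = 0x3

CBC decryption: P_i = D(K, C_i) ⊕ C_{i−1}, with C_{0} = IV.
P1: D(K, 0xD) = 0x2; 0x2 ⊕ 0x8 = 0xA.
P2: D(K, 0x0) = 0x5; 0x5 ⊕ 0xD = 0x8.
P3: D(K, 0xD) = 0x2; 0x2 ⊕ 0x0 = 0x2.
P4: D(K, 0xD) = 0x2; 0x2 ⊕ 0xD = 0xF.
P5: D(K, 0x9) = 0xE; 0xE ⊕ 0xD = 0x3.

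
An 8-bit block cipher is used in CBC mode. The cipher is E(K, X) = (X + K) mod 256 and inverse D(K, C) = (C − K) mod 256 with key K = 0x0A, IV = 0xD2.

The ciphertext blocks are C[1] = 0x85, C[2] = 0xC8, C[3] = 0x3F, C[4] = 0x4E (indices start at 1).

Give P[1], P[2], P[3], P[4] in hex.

CBC decryption: P_i = D(K, C_i) ⊕ C_{i−1}, with C_{0} = IV.
P[1]: D(K, 0x85) = 0x7B; 0x7B ⊕ 0xD2 = 0xA9.
P[2]: D(K, 0xC8) = 0xBE; 0xBE ⊕ 0x85 = 0x3B.
P[3]: D(K, 0x3F) = 0x35; 0x35 ⊕ 0xC8 = 0xFD.
P[4]: D(K, 0x4E) = 0x44; 0x44 ⊕ 0x3F = 0x7B.

P[1] = 0xA9, P[2] = 0x3B, P[3] = 0xFD, P[4] = 0x7B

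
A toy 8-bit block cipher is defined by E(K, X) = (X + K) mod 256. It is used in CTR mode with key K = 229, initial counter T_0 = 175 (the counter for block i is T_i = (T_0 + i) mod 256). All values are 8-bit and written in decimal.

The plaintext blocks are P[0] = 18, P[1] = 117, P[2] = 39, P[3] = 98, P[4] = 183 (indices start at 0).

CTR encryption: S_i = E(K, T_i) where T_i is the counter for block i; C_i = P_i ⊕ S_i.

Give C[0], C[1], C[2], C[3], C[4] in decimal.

C[0]: T = 175, S = E(K, T) = 148; 18 ⊕ 148 = 134.
C[1]: T = 176, S = E(K, T) = 149; 117 ⊕ 149 = 224.
C[2]: T = 177, S = E(K, T) = 150; 39 ⊕ 150 = 177.
C[3]: T = 178, S = E(K, T) = 151; 98 ⊕ 151 = 245.
C[4]: T = 179, S = E(K, T) = 152; 183 ⊕ 152 = 47.

C[0] = 134, C[1] = 224, C[2] = 177, C[3] = 245, C[4] = 47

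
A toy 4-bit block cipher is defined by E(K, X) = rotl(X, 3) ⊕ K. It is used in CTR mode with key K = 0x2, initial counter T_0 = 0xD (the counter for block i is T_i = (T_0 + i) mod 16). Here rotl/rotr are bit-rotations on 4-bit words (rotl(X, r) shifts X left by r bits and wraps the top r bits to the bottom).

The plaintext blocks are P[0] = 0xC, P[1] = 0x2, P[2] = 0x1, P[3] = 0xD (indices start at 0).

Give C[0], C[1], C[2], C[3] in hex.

C[0] = 0x0, C[1] = 0x7, C[2] = 0xC, C[3] = 0xF

CTR encryption: S_i = E(K, T_i) where T_i is the counter for block i; C_i = P_i ⊕ S_i.
C[0]: T = 0xD, S = E(K, T) = 0xC; 0xC ⊕ 0xC = 0x0.
C[1]: T = 0xE, S = E(K, T) = 0x5; 0x2 ⊕ 0x5 = 0x7.
C[2]: T = 0xF, S = E(K, T) = 0xD; 0x1 ⊕ 0xD = 0xC.
C[3]: T = 0x0, S = E(K, T) = 0x2; 0xD ⊕ 0x2 = 0xF.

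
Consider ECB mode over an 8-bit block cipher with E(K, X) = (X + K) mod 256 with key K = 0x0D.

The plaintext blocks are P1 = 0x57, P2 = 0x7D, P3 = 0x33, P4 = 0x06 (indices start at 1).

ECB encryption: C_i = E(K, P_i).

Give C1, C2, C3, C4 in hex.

C1 = 0x64, C2 = 0x8A, C3 = 0x40, C4 = 0x13

C1: E(K, 0x57) = 0x64.
C2: E(K, 0x7D) = 0x8A.
C3: E(K, 0x33) = 0x40.
C4: E(K, 0x06) = 0x13.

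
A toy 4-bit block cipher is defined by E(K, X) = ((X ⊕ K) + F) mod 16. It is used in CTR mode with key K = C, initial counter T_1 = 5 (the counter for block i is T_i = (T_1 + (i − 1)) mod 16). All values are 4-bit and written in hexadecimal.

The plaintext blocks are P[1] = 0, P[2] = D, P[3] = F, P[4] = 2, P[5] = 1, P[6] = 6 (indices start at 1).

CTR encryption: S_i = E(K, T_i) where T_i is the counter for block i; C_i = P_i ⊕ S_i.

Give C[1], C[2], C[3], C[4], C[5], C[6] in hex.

C[1] = 8, C[2] = 4, C[3] = 5, C[4] = 1, C[5] = 5, C[6] = 3

C[1]: T = 5, S = E(K, T) = 8; 0 ⊕ 8 = 8.
C[2]: T = 6, S = E(K, T) = 9; D ⊕ 9 = 4.
C[3]: T = 7, S = E(K, T) = A; F ⊕ A = 5.
C[4]: T = 8, S = E(K, T) = 3; 2 ⊕ 3 = 1.
C[5]: T = 9, S = E(K, T) = 4; 1 ⊕ 4 = 5.
C[6]: T = A, S = E(K, T) = 5; 6 ⊕ 5 = 3.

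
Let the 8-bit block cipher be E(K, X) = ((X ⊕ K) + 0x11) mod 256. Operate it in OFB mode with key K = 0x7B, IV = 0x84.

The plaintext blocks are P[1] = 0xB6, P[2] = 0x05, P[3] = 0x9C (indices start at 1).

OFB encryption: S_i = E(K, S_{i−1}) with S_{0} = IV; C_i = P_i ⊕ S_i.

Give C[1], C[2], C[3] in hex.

C[1]: S = E(K, 0x84) = 0x10; 0xB6 ⊕ 0x10 = 0xA6.
C[2]: S = E(K, 0x10) = 0x7C; 0x05 ⊕ 0x7C = 0x79.
C[3]: S = E(K, 0x7C) = 0x18; 0x9C ⊕ 0x18 = 0x84.

C[1] = 0xA6, C[2] = 0x79, C[3] = 0x84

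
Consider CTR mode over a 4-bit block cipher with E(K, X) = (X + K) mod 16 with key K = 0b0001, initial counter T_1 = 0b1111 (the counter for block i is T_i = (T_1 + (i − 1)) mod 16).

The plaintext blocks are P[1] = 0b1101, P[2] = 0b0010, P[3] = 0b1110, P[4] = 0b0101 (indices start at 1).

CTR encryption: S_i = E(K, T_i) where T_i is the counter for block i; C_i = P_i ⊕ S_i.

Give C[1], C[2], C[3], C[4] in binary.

C[1] = 0b1101, C[2] = 0b0011, C[3] = 0b1100, C[4] = 0b0110

C[1]: T = 0b1111, S = E(K, T) = 0b0000; 0b1101 ⊕ 0b0000 = 0b1101.
C[2]: T = 0b0000, S = E(K, T) = 0b0001; 0b0010 ⊕ 0b0001 = 0b0011.
C[3]: T = 0b0001, S = E(K, T) = 0b0010; 0b1110 ⊕ 0b0010 = 0b1100.
C[4]: T = 0b0010, S = E(K, T) = 0b0011; 0b0101 ⊕ 0b0011 = 0b0110.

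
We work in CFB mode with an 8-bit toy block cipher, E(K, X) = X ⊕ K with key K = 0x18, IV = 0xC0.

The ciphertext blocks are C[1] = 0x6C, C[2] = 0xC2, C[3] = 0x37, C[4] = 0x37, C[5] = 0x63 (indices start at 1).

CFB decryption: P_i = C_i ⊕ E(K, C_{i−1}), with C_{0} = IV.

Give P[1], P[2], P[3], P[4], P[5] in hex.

P[1]: E(K, 0xC0) = 0xD8; 0x6C ⊕ 0xD8 = 0xB4.
P[2]: E(K, 0x6C) = 0x74; 0xC2 ⊕ 0x74 = 0xB6.
P[3]: E(K, 0xC2) = 0xDA; 0x37 ⊕ 0xDA = 0xED.
P[4]: E(K, 0x37) = 0x2F; 0x37 ⊕ 0x2F = 0x18.
P[5]: E(K, 0x37) = 0x2F; 0x63 ⊕ 0x2F = 0x4C.

P[1] = 0xB4, P[2] = 0xB6, P[3] = 0xED, P[4] = 0x18, P[5] = 0x4C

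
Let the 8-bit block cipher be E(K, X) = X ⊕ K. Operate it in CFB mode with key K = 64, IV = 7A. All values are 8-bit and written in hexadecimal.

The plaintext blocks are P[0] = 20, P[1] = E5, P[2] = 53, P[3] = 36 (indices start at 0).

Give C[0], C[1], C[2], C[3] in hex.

C[0] = 3E, C[1] = BF, C[2] = 88, C[3] = DA

CFB encryption: C_i = P_i ⊕ E(K, C_{i−1}), with C_{−1} = IV.
C[0]: E(K, 7A) = 1E; 20 ⊕ 1E = 3E.
C[1]: E(K, 3E) = 5A; E5 ⊕ 5A = BF.
C[2]: E(K, BF) = DB; 53 ⊕ DB = 88.
C[3]: E(K, 88) = EC; 36 ⊕ EC = DA.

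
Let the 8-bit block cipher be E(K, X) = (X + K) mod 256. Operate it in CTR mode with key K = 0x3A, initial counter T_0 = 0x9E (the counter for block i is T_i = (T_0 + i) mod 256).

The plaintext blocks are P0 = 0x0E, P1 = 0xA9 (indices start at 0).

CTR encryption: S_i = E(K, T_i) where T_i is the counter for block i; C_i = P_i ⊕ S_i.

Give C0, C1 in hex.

C0 = 0xD6, C1 = 0x70

C0: T = 0x9E, S = E(K, T) = 0xD8; 0x0E ⊕ 0xD8 = 0xD6.
C1: T = 0x9F, S = E(K, T) = 0xD9; 0xA9 ⊕ 0xD9 = 0x70.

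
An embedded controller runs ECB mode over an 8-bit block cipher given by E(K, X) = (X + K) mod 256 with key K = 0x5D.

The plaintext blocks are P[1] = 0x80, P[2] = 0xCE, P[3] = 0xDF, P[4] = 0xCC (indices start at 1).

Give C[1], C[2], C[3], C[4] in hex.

ECB encryption: C_i = E(K, P_i).
C[1]: E(K, 0x80) = 0xDD.
C[2]: E(K, 0xCE) = 0x2B.
C[3]: E(K, 0xDF) = 0x3C.
C[4]: E(K, 0xCC) = 0x29.

C[1] = 0xDD, C[2] = 0x2B, C[3] = 0x3C, C[4] = 0x29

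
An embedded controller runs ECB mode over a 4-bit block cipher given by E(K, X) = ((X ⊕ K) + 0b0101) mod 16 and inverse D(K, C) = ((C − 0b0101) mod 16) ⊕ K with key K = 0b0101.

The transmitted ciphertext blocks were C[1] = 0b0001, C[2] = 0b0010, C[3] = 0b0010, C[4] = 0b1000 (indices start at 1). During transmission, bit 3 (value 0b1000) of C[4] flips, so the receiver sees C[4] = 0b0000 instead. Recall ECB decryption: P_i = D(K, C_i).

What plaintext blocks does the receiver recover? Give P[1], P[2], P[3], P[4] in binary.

P[1] = 0b1001, P[2] = 0b1000, P[3] = 0b1000, P[4] = 0b1110

Only C[4] changed, to 0b0000. In ECB, a change in C_i affects only P_i. Decrypting the received ciphertext:
P[1]: D(K, 0b0001) = 0b1001.
P[2]: D(K, 0b0010) = 0b1000.
P[3]: D(K, 0b0010) = 0b1000.
P[4]: D(K, 0b0000) = 0b1110.
Blocks that differ from the original plaintext: P[4].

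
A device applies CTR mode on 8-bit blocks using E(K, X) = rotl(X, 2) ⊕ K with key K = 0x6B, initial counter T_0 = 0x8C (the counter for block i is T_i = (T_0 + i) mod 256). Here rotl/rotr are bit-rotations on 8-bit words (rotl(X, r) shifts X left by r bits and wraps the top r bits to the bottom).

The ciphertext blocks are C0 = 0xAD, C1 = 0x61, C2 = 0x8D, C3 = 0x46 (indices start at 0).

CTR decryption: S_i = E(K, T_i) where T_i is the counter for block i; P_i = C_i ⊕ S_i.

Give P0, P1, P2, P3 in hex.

P0 = 0xF4, P1 = 0x3C, P2 = 0xDC, P3 = 0x13

P0: T = 0x8C, S = E(K, T) = 0x59; 0xAD ⊕ 0x59 = 0xF4.
P1: T = 0x8D, S = E(K, T) = 0x5D; 0x61 ⊕ 0x5D = 0x3C.
P2: T = 0x8E, S = E(K, T) = 0x51; 0x8D ⊕ 0x51 = 0xDC.
P3: T = 0x8F, S = E(K, T) = 0x55; 0x46 ⊕ 0x55 = 0x13.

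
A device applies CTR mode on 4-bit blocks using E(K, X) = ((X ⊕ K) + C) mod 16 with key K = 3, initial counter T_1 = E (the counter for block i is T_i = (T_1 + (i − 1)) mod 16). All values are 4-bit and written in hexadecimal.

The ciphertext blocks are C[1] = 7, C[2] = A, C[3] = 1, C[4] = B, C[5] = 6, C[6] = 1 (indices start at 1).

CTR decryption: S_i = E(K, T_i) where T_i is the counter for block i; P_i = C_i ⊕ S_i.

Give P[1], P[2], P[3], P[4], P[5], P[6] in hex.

P[1] = E, P[2] = 2, P[3] = E, P[4] = 5, P[5] = B, P[6] = D

P[1]: T = E, S = E(K, T) = 9; 7 ⊕ 9 = E.
P[2]: T = F, S = E(K, T) = 8; A ⊕ 8 = 2.
P[3]: T = 0, S = E(K, T) = F; 1 ⊕ F = E.
P[4]: T = 1, S = E(K, T) = E; B ⊕ E = 5.
P[5]: T = 2, S = E(K, T) = D; 6 ⊕ D = B.
P[6]: T = 3, S = E(K, T) = C; 1 ⊕ C = D.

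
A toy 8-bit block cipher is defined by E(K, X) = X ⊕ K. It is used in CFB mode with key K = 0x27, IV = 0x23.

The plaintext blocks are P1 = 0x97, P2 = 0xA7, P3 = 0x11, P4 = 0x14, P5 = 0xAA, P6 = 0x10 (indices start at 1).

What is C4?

C4 = 0x16

CFB encryption: C_i = P_i ⊕ E(K, C_{i−1}), with C_{0} = IV.
C1: E(K, 0x23) = 0x04; 0x97 ⊕ 0x04 = 0x93.
C2: E(K, 0x93) = 0xB4; 0xA7 ⊕ 0xB4 = 0x13.
C3: E(K, 0x13) = 0x34; 0x11 ⊕ 0x34 = 0x25.
C4: E(K, 0x25) = 0x02; 0x14 ⊕ 0x02 = 0x16.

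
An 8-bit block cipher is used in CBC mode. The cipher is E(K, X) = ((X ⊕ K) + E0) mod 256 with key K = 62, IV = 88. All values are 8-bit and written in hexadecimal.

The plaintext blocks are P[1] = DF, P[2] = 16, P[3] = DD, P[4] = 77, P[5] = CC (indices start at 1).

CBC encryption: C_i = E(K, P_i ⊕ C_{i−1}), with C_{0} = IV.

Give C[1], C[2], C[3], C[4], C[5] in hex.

C[1] = 15, C[2] = 41, C[3] = DE, C[4] = AB, C[5] = E5

C[1]: P[1] ⊕ 88 = 57; E(K, 57) = 15.
C[2]: P[2] ⊕ 15 = 03; E(K, 03) = 41.
C[3]: P[3] ⊕ 41 = 9C; E(K, 9C) = DE.
C[4]: P[4] ⊕ DE = A9; E(K, A9) = AB.
C[5]: P[5] ⊕ AB = 67; E(K, 67) = E5.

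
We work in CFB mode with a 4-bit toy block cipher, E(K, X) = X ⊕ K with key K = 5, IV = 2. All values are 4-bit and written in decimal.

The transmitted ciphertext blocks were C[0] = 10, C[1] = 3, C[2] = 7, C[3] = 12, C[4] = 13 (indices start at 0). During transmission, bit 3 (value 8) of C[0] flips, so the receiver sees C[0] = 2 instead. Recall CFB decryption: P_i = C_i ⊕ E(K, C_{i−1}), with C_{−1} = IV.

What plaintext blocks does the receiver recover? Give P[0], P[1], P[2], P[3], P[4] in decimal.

Only C[0] changed, to 2. In CFB, a change in C_i flips the same bit in P_i and garbles P_{i+1}. Decrypting the received ciphertext:
P[0]: E(K, 2) = 7; 2 ⊕ 7 = 5.
P[1]: E(K, 2) = 7; 3 ⊕ 7 = 4.
P[2]: E(K, 3) = 6; 7 ⊕ 6 = 1.
P[3]: E(K, 7) = 2; 12 ⊕ 2 = 14.
P[4]: E(K, 12) = 9; 13 ⊕ 9 = 4.
Blocks that differ from the original plaintext: P[0], P[1].

P[0] = 5, P[1] = 4, P[2] = 1, P[3] = 14, P[4] = 4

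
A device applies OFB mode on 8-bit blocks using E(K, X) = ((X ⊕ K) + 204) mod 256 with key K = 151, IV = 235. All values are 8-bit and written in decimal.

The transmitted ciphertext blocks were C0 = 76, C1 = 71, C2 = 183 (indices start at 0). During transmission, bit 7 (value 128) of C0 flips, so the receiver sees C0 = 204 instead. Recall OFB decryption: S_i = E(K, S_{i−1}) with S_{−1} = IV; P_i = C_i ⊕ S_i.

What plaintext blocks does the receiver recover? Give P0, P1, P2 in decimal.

Only C0 changed, to 204. In OFB, a change in C_i flips the same bit in P_i only; the keystream is unaffected. Decrypting the received ciphertext:
P0: S = E(K, 235) = 72; 204 ⊕ 72 = 132.
P1: S = E(K, 72) = 171; 71 ⊕ 171 = 236.
P2: S = E(K, 171) = 8; 183 ⊕ 8 = 191.
Blocks that differ from the original plaintext: P0.

P0 = 132, P1 = 236, P2 = 191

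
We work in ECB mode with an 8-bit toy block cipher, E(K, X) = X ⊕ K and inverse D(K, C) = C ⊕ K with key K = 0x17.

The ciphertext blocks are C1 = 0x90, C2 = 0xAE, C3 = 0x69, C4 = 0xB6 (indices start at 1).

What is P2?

ECB decryption: P_i = D(K, C_i).
P2: D(K, 0xAE) = 0xB9.

P2 = 0xB9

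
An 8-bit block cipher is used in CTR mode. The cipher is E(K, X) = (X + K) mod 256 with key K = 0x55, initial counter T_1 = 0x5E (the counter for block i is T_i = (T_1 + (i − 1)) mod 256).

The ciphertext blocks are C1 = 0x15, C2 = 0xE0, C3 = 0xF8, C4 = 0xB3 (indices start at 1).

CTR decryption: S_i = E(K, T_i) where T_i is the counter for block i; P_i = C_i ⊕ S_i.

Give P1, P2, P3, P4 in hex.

P1 = 0xA6, P2 = 0x54, P3 = 0x4D, P4 = 0x05

P1: T = 0x5E, S = E(K, T) = 0xB3; 0x15 ⊕ 0xB3 = 0xA6.
P2: T = 0x5F, S = E(K, T) = 0xB4; 0xE0 ⊕ 0xB4 = 0x54.
P3: T = 0x60, S = E(K, T) = 0xB5; 0xF8 ⊕ 0xB5 = 0x4D.
P4: T = 0x61, S = E(K, T) = 0xB6; 0xB3 ⊕ 0xB6 = 0x05.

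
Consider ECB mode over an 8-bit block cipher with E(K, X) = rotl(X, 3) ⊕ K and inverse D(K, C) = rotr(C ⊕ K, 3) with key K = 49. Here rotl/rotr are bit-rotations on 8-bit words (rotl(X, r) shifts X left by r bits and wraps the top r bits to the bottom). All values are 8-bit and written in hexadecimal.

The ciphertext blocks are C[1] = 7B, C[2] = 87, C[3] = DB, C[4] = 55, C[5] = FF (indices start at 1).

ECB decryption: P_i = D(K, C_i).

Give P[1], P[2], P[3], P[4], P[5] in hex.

P[1] = 46, P[2] = D9, P[3] = 52, P[4] = 83, P[5] = D6

P[1]: D(K, 7B) = 46.
P[2]: D(K, 87) = D9.
P[3]: D(K, DB) = 52.
P[4]: D(K, 55) = 83.
P[5]: D(K, FF) = D6.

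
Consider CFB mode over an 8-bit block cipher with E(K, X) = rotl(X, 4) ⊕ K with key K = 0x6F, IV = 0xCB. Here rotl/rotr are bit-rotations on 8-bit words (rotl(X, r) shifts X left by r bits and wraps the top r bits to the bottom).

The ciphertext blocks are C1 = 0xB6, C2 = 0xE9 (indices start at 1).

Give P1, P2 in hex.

P1 = 0x65, P2 = 0xED

CFB decryption: P_i = C_i ⊕ E(K, C_{i−1}), with C_{0} = IV.
P1: E(K, 0xCB) = 0xD3; 0xB6 ⊕ 0xD3 = 0x65.
P2: E(K, 0xB6) = 0x04; 0xE9 ⊕ 0x04 = 0xED.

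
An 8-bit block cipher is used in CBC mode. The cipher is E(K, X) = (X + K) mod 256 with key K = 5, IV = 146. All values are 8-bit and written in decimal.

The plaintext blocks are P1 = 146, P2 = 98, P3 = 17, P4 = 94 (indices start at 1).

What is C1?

CBC encryption: C_i = E(K, P_i ⊕ C_{i−1}), with C_{0} = IV.
C1: P1 ⊕ 146 = 0; E(K, 0) = 5.

C1 = 5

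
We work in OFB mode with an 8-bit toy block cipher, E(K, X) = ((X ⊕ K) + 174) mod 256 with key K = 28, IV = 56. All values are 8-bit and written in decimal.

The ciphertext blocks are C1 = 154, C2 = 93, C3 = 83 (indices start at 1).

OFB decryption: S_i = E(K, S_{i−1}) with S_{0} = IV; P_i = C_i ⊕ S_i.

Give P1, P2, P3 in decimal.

P1: S = E(K, 56) = 210; 154 ⊕ 210 = 72.
P2: S = E(K, 210) = 124; 93 ⊕ 124 = 33.
P3: S = E(K, 124) = 14; 83 ⊕ 14 = 93.

P1 = 72, P2 = 33, P3 = 93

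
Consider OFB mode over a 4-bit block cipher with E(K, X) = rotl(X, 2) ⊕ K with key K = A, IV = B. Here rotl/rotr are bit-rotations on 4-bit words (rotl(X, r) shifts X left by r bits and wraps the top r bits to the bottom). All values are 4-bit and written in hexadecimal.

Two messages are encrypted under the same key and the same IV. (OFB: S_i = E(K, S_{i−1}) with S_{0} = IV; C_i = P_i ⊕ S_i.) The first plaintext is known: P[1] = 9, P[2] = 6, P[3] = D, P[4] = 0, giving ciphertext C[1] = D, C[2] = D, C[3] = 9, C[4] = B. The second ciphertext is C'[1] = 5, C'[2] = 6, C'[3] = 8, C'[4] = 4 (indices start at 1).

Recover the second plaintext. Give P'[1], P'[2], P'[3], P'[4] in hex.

P'[1] = 1, P'[2] = D, P'[3] = C, P'[4] = F

In OFB with a reused IV, both messages share the same keystream S_i, so C_i ⊕ C'_i = P_i ⊕ P'_i and thus P'_i = P_i ⊕ C_i ⊕ C'_i.
P'[1]: 9 ⊕ D ⊕ 5 = 1.
P'[2]: 6 ⊕ D ⊕ 6 = D.
P'[3]: D ⊕ 9 ⊕ 8 = C.
P'[4]: 0 ⊕ B ⊕ 4 = F.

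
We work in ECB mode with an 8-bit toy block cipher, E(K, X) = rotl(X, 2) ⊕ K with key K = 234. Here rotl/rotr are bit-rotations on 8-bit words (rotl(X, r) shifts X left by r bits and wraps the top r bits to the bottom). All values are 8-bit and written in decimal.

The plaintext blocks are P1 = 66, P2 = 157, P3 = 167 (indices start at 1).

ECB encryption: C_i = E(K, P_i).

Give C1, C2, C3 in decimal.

C1 = 227, C2 = 156, C3 = 116

C1: E(K, 66) = 227.
C2: E(K, 157) = 156.
C3: E(K, 167) = 116.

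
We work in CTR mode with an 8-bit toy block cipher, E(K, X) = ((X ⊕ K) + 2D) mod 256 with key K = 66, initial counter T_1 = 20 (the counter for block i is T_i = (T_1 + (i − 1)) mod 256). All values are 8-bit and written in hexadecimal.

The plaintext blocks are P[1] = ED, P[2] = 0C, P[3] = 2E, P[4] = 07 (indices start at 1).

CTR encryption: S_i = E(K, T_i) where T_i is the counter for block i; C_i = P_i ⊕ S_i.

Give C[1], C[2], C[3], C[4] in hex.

C[1] = 9E, C[2] = 78, C[3] = 5F, C[4] = 75

C[1]: T = 20, S = E(K, T) = 73; ED ⊕ 73 = 9E.
C[2]: T = 21, S = E(K, T) = 74; 0C ⊕ 74 = 78.
C[3]: T = 22, S = E(K, T) = 71; 2E ⊕ 71 = 5F.
C[4]: T = 23, S = E(K, T) = 72; 07 ⊕ 72 = 75.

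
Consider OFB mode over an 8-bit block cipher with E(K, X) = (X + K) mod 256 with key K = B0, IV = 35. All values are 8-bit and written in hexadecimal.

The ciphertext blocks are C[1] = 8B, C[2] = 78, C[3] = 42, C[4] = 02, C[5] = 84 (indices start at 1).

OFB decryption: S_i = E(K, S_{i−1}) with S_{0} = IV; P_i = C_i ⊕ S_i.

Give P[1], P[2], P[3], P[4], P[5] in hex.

P[1]: S = E(K, 35) = E5; 8B ⊕ E5 = 6E.
P[2]: S = E(K, E5) = 95; 78 ⊕ 95 = ED.
P[3]: S = E(K, 95) = 45; 42 ⊕ 45 = 07.
P[4]: S = E(K, 45) = F5; 02 ⊕ F5 = F7.
P[5]: S = E(K, F5) = A5; 84 ⊕ A5 = 21.

P[1] = 6E, P[2] = ED, P[3] = 07, P[4] = F7, P[5] = 21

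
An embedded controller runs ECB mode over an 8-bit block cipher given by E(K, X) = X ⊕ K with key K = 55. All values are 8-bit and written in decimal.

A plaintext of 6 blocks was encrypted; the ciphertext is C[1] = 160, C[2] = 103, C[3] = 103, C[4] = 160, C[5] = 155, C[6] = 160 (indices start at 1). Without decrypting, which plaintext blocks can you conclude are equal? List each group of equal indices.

ECB encrypts each block independently with the same key, so equal ciphertext blocks imply equal plaintext blocks.
C[1] = C[4] = C[6] = 160, so P[1] = P[4] = P[6].
C[2] = C[3] = 103, so P[2] = P[3].

P[1] = P[4] = P[6]; P[2] = P[3]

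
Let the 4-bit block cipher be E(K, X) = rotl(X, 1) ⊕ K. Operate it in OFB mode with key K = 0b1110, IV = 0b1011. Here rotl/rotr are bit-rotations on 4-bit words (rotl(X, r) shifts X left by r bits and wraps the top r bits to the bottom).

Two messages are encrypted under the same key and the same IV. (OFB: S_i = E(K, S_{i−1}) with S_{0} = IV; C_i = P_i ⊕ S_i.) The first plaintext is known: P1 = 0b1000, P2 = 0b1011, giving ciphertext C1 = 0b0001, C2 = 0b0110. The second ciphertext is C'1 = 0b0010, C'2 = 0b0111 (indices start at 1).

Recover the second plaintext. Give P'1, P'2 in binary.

P'1 = 0b1011, P'2 = 0b1010

In OFB with a reused IV, both messages share the same keystream S_i, so C_i ⊕ C'_i = P_i ⊕ P'_i and thus P'_i = P_i ⊕ C_i ⊕ C'_i.
P'1: 0b1000 ⊕ 0b0001 ⊕ 0b0010 = 0b1011.
P'2: 0b1011 ⊕ 0b0110 ⊕ 0b0111 = 0b1010.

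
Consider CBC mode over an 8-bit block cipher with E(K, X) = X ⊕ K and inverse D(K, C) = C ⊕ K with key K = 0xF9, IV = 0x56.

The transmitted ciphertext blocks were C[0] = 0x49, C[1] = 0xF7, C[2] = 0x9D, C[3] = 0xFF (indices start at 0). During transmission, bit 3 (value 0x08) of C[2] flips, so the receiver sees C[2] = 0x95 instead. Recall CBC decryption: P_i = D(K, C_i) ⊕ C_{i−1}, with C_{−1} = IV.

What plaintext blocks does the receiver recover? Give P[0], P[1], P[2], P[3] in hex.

Only C[2] changed, to 0x95. In CBC, a change in C_i garbles P_i and flips the same bit in P_{i+1}. Decrypting the received ciphertext:
P[0]: D(K, 0x49) = 0xB0; 0xB0 ⊕ 0x56 = 0xE6.
P[1]: D(K, 0xF7) = 0x0E; 0x0E ⊕ 0x49 = 0x47.
P[2]: D(K, 0x95) = 0x6C; 0x6C ⊕ 0xF7 = 0x9B.
P[3]: D(K, 0xFF) = 0x06; 0x06 ⊕ 0x95 = 0x93.
Blocks that differ from the original plaintext: P[2], P[3].

P[0] = 0xE6, P[1] = 0x47, P[2] = 0x9B, P[3] = 0x93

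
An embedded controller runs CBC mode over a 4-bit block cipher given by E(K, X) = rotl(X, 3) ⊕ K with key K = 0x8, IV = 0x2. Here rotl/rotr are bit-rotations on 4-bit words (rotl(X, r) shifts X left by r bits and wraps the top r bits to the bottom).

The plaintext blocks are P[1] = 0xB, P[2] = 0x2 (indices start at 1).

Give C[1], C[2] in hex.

C[1] = 0x4, C[2] = 0xB

CBC encryption: C_i = E(K, P_i ⊕ C_{i−1}), with C_{0} = IV.
C[1]: P[1] ⊕ 0x2 = 0x9; E(K, 0x9) = 0x4.
C[2]: P[2] ⊕ 0x4 = 0x6; E(K, 0x6) = 0xB.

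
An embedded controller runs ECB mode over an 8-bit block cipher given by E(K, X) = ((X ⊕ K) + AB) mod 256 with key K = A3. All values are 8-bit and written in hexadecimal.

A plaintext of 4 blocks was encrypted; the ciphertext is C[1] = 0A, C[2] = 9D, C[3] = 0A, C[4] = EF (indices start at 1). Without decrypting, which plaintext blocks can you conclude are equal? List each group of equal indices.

ECB encrypts each block independently with the same key, so equal ciphertext blocks imply equal plaintext blocks.
C[1] = C[3] = 0A, so P[1] = P[3].

P[1] = P[3]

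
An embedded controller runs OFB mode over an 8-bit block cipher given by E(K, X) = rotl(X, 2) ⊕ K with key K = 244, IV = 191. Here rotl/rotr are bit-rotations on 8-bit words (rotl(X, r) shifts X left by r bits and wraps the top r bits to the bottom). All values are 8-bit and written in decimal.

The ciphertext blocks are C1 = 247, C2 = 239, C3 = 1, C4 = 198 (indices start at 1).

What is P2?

OFB decryption: S_i = E(K, S_{i−1}) with S_{0} = IV; P_i = C_i ⊕ S_i.
P1: S = E(K, 191) = 10; 247 ⊕ 10 = 253.
P2: S = E(K, 10) = 220; 239 ⊕ 220 = 51.

P2 = 51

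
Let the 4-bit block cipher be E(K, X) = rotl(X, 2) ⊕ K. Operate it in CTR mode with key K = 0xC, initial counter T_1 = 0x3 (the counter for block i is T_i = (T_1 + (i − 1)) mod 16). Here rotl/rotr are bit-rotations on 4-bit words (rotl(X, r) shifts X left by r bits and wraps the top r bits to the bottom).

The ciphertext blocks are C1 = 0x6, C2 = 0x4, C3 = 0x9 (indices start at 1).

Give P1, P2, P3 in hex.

CTR decryption: S_i = E(K, T_i) where T_i is the counter for block i; P_i = C_i ⊕ S_i.
P1: T = 0x3, S = E(K, T) = 0x0; 0x6 ⊕ 0x0 = 0x6.
P2: T = 0x4, S = E(K, T) = 0xD; 0x4 ⊕ 0xD = 0x9.
P3: T = 0x5, S = E(K, T) = 0x9; 0x9 ⊕ 0x9 = 0x0.

P1 = 0x6, P2 = 0x9, P3 = 0x0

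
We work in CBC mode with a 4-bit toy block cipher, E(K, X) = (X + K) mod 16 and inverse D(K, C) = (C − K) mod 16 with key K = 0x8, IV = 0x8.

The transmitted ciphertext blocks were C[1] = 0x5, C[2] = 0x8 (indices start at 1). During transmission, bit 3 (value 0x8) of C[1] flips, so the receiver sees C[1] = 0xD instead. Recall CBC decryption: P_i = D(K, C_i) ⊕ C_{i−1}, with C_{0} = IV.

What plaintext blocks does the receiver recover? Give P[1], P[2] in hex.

Only C[1] changed, to 0xD. In CBC, a change in C_i garbles P_i and flips the same bit in P_{i+1}. Decrypting the received ciphertext:
P[1]: D(K, 0xD) = 0x5; 0x5 ⊕ 0x8 = 0xD.
P[2]: D(K, 0x8) = 0x0; 0x0 ⊕ 0xD = 0xD.
Blocks that differ from the original plaintext: P[1], P[2].

P[1] = 0xD, P[2] = 0xD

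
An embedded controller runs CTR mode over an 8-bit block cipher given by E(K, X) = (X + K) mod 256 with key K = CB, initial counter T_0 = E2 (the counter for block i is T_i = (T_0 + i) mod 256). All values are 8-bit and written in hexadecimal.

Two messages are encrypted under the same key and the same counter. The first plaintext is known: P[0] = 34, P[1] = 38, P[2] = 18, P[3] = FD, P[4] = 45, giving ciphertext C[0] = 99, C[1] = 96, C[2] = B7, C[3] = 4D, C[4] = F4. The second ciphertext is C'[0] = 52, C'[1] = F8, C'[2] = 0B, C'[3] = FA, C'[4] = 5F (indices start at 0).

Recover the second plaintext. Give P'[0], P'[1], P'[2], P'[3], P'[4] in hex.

P'[0] = FF, P'[1] = 56, P'[2] = A4, P'[3] = 4A, P'[4] = EE

In CTR with a reused counter, both messages share the same keystream S_i, so C_i ⊕ C'_i = P_i ⊕ P'_i and thus P'_i = P_i ⊕ C_i ⊕ C'_i.
P'[0]: 34 ⊕ 99 ⊕ 52 = FF.
P'[1]: 38 ⊕ 96 ⊕ F8 = 56.
P'[2]: 18 ⊕ B7 ⊕ 0B = A4.
P'[3]: FD ⊕ 4D ⊕ FA = 4A.
P'[4]: 45 ⊕ F4 ⊕ 5F = EE.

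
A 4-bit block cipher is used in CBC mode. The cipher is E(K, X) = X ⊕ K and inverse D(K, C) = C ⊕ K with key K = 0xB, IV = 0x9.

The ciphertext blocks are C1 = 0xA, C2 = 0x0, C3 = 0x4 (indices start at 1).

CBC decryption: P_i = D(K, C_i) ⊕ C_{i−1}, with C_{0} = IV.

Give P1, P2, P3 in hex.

P1 = 0x8, P2 = 0x1, P3 = 0xF

P1: D(K, 0xA) = 0x1; 0x1 ⊕ 0x9 = 0x8.
P2: D(K, 0x0) = 0xB; 0xB ⊕ 0xA = 0x1.
P3: D(K, 0x4) = 0xF; 0xF ⊕ 0x0 = 0xF.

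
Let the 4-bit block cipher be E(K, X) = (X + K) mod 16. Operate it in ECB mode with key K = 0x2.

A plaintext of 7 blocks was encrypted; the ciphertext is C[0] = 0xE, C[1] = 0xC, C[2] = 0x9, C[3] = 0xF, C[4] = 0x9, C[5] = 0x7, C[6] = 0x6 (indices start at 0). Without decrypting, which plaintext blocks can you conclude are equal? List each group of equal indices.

P[2] = P[4]

ECB encrypts each block independently with the same key, so equal ciphertext blocks imply equal plaintext blocks.
C[2] = C[4] = 0x9, so P[2] = P[4].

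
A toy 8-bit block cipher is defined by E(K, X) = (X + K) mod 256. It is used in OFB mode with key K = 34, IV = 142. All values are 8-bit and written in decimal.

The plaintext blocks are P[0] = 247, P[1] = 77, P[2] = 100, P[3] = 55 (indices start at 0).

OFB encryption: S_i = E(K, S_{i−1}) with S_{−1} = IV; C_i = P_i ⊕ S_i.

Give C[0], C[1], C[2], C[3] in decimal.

C[0]: S = E(K, 142) = 176; 247 ⊕ 176 = 71.
C[1]: S = E(K, 176) = 210; 77 ⊕ 210 = 159.
C[2]: S = E(K, 210) = 244; 100 ⊕ 244 = 144.
C[3]: S = E(K, 244) = 22; 55 ⊕ 22 = 33.

C[0] = 71, C[1] = 159, C[2] = 144, C[3] = 33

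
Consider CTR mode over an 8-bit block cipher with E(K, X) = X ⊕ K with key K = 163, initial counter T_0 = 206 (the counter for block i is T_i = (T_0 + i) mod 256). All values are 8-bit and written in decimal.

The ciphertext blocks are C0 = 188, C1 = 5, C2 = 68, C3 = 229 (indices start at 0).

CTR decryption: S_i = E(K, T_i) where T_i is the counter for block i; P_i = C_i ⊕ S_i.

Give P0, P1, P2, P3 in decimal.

P0: T = 206, S = E(K, T) = 109; 188 ⊕ 109 = 209.
P1: T = 207, S = E(K, T) = 108; 5 ⊕ 108 = 105.
P2: T = 208, S = E(K, T) = 115; 68 ⊕ 115 = 55.
P3: T = 209, S = E(K, T) = 114; 229 ⊕ 114 = 151.

P0 = 209, P1 = 105, P2 = 55, P3 = 151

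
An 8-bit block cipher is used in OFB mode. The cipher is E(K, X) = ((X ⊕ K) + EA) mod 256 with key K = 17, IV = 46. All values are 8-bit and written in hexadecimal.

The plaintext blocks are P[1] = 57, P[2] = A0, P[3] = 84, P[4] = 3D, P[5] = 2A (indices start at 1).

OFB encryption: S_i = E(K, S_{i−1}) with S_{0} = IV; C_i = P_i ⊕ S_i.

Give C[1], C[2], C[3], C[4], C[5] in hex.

C[1] = 6C, C[2] = B6, C[3] = 6F, C[4] = DB, C[5] = F1

C[1]: S = E(K, 46) = 3B; 57 ⊕ 3B = 6C.
C[2]: S = E(K, 3B) = 16; A0 ⊕ 16 = B6.
C[3]: S = E(K, 16) = EB; 84 ⊕ EB = 6F.
C[4]: S = E(K, EB) = E6; 3D ⊕ E6 = DB.
C[5]: S = E(K, E6) = DB; 2A ⊕ DB = F1.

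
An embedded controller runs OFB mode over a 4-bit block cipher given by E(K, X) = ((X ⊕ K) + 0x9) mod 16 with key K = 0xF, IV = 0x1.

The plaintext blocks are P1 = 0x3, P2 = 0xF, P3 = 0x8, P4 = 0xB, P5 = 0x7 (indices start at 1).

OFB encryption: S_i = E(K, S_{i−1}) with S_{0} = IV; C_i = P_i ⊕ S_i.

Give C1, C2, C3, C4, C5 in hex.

C1 = 0x4, C2 = 0xE, C3 = 0xF, C4 = 0xA, C5 = 0x0

C1: S = E(K, 0x1) = 0x7; 0x3 ⊕ 0x7 = 0x4.
C2: S = E(K, 0x7) = 0x1; 0xF ⊕ 0x1 = 0xE.
C3: S = E(K, 0x1) = 0x7; 0x8 ⊕ 0x7 = 0xF.
C4: S = E(K, 0x7) = 0x1; 0xB ⊕ 0x1 = 0xA.
C5: S = E(K, 0x1) = 0x7; 0x7 ⊕ 0x7 = 0x0.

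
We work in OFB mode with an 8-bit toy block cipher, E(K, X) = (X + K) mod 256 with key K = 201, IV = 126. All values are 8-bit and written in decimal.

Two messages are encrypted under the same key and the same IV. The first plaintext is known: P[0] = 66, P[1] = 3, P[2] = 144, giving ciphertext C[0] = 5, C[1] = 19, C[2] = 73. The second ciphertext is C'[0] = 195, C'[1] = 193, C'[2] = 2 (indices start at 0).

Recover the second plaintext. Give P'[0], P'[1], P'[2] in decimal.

P'[0] = 132, P'[1] = 209, P'[2] = 219

In OFB with a reused IV, both messages share the same keystream S_i, so C_i ⊕ C'_i = P_i ⊕ P'_i and thus P'_i = P_i ⊕ C_i ⊕ C'_i.
P'[0]: 66 ⊕ 5 ⊕ 195 = 132.
P'[1]: 3 ⊕ 19 ⊕ 193 = 209.
P'[2]: 144 ⊕ 73 ⊕ 2 = 219.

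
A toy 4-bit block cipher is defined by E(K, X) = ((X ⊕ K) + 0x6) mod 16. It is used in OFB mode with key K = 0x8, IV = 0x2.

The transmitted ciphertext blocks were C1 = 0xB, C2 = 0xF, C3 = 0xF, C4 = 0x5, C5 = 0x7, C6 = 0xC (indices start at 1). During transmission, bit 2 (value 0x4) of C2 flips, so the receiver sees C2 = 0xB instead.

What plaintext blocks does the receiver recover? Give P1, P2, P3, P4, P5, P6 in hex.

OFB decryption: S_i = E(K, S_{i−1}) with S_{0} = IV; P_i = C_i ⊕ S_i.
Only C2 changed, to 0xB. In OFB, a change in C_i flips the same bit in P_i only; the keystream is unaffected. Decrypting the received ciphertext:
P1: S = E(K, 0x2) = 0x0; 0xB ⊕ 0x0 = 0xB.
P2: S = E(K, 0x0) = 0xE; 0xB ⊕ 0xE = 0x5.
P3: S = E(K, 0xE) = 0xC; 0xF ⊕ 0xC = 0x3.
P4: S = E(K, 0xC) = 0xA; 0x5 ⊕ 0xA = 0xF.
P5: S = E(K, 0xA) = 0x8; 0x7 ⊕ 0x8 = 0xF.
P6: S = E(K, 0x8) = 0x6; 0xC ⊕ 0x6 = 0xA.
Blocks that differ from the original plaintext: P2.

P1 = 0xB, P2 = 0x5, P3 = 0x3, P4 = 0xF, P5 = 0xF, P6 = 0xA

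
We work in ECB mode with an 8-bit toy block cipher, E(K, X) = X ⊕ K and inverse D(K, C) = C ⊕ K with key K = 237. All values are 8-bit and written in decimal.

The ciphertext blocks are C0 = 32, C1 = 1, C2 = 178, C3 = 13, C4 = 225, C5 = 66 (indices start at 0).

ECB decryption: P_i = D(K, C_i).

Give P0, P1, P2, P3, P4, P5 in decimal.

P0: D(K, 32) = 205.
P1: D(K, 1) = 236.
P2: D(K, 178) = 95.
P3: D(K, 13) = 224.
P4: D(K, 225) = 12.
P5: D(K, 66) = 175.

P0 = 205, P1 = 236, P2 = 95, P3 = 224, P4 = 12, P5 = 175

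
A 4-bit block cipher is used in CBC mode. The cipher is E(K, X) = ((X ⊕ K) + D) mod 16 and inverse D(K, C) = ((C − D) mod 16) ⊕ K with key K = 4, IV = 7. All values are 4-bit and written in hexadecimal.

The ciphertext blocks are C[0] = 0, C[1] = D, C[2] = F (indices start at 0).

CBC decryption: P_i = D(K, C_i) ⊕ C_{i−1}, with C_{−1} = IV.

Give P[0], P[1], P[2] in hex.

P[0]: D(K, 0) = 7; 7 ⊕ 7 = 0.
P[1]: D(K, D) = 4; 4 ⊕ 0 = 4.
P[2]: D(K, F) = 6; 6 ⊕ D = B.

P[0] = 0, P[1] = 4, P[2] = B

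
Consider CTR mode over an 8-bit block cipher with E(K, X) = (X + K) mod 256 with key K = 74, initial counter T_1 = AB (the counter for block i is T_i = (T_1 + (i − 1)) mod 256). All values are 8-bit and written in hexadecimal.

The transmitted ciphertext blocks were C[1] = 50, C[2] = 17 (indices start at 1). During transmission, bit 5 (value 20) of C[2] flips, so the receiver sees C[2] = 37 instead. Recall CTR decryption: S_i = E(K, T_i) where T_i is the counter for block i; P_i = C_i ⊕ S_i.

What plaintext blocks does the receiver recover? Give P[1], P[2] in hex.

Only C[2] changed, to 37. In CTR, a change in C_i flips the same bit in P_i only; the keystream is unaffected. Decrypting the received ciphertext:
P[1]: T = AB, S = E(K, T) = 1F; 50 ⊕ 1F = 4F.
P[2]: T = AC, S = E(K, T) = 20; 37 ⊕ 20 = 17.
Blocks that differ from the original plaintext: P[2].

P[1] = 4F, P[2] = 17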